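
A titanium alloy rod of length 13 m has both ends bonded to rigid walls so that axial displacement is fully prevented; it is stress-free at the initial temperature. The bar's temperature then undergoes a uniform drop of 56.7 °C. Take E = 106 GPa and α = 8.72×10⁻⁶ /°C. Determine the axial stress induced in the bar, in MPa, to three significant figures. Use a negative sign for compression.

52.4 MPa

Free thermal expansion αLΔT = 8.72e-6 · 13000 · -56.7 = -6.428 mm.
The walls impose strain ε = −(-6.428)/13000 = 4.9442e-04; σ = Eε = 106000 · 4.9442e-04 = 52.41 MPa.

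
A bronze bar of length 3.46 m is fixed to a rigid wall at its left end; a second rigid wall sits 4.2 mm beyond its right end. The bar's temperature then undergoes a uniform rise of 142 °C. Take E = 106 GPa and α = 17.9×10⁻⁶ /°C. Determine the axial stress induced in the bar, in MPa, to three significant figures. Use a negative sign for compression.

Free thermal expansion αLΔT = 17.9e-6 · 3460 · 142 = 8.795 mm.
The walls engage after the gap closes; constrained expansion = 8.795 − 4.2 = 4.595 mm.
The walls impose strain ε = −(4.595)/3460 = -1.3279e-03; σ = Eε = 106000 · -1.3279e-03 = -140.8 MPa.

-141 MPa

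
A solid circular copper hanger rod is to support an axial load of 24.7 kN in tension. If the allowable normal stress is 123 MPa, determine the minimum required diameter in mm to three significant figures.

16.0 mm

Required area A ≥ P/σ_allow = 24700/123 = 200.8 mm².
For a solid circular section, d ≥ √(4A/π) = 15.99 mm.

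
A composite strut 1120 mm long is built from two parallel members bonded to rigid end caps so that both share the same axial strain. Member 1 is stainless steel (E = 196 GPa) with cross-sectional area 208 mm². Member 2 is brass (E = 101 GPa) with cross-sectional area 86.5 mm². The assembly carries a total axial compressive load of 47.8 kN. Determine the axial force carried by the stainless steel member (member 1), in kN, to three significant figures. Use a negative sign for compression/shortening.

Equal strain + equilibrium ⇒ each member carries load in proportion to AE: A₁E₁ = 40770000 N, A₂E₂ = 8736000 N, ΣAE = 49500000 N.
F₁ = P·A₁E₁/ΣAE = -47800·40770000/49500000 = -39360 N.

-39.4 kN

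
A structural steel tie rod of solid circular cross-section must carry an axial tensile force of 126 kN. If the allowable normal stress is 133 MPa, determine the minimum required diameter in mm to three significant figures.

34.7 mm

Required area A ≥ P/σ_allow = 126000/133 = 947.4 mm².
For a solid circular section, d ≥ √(4A/π) = 34.73 mm.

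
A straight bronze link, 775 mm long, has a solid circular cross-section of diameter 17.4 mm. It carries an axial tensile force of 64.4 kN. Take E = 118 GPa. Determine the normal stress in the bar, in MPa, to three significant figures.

A = 237.8 mm².
σ = N/A = 64400/237.8 = 270.8 MPa.

271 MPa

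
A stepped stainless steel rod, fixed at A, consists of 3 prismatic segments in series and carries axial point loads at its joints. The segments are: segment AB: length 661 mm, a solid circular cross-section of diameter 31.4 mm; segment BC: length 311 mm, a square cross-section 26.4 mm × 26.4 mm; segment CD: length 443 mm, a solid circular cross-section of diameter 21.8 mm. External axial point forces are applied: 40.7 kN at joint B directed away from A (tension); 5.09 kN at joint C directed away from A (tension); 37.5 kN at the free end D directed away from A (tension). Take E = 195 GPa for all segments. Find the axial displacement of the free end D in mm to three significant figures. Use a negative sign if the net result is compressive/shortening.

Internal axial forces (sectioning from the free end, tension +): N_CD = 37.5 kN, N_BC = 42.59 kN, N_AB = 83.29 kN.
A_AB = 774.4 mm².
A_BC = 697 mm².
A_CD = 373.3 mm².
δ_AB = 83290·661/(774.4·195000) = 0.3646 mm
δ_BC = 42590·311/(697·195000) = 0.09746 mm
δ_CD = 37500·443/(373.3·195000) = 0.2282 mm
δ = Σδ_i = 0.6903 mm.

0.690 mm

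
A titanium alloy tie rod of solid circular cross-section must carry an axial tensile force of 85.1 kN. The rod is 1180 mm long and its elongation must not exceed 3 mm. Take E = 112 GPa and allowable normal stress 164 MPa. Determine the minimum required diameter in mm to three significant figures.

25.7 mm

Required area A ≥ P/σ_allow = 85100/164 = 518.9 mm².
For a solid circular section, d ≥ √(4A/π) = 25.7 mm.
Elongation limit: A ≥ PL/(Eδ_allow) = 85100·1180/(112000·3) = 298.9 mm² ⇒ d ≥ 19.51 mm.
The stress limit governs.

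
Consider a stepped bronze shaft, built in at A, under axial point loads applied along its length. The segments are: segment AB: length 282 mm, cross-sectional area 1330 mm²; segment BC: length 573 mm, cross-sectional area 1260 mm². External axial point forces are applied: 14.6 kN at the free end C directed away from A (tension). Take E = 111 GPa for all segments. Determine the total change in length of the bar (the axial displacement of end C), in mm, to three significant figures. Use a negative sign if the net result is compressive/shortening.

0.0877 mm

Internal axial forces (sectioning from the free end, tension +): N_BC = 14.6 kN, N_AB = 14.6 kN.
δ_AB = 14600·282/(1330·111000) = 0.02789 mm
δ_BC = 14600·573/(1260·111000) = 0.05982 mm
δ = Σδ_i = 0.0877 mm.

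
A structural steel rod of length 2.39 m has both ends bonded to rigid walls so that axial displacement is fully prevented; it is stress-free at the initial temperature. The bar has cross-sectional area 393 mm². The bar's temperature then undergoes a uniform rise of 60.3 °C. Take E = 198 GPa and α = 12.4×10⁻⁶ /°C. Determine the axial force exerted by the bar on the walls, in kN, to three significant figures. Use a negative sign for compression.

-58.2 kN

Free thermal expansion αLΔT = 12.4e-6 · 2390 · 60.3 = 1.787 mm.
The walls impose strain ε = −(1.787)/2390 = -7.4772e-04; σ = Eε = 198000 · -7.4772e-04 = -148 MPa.
Wall reaction R = σ·A = -148·393 = -58180 N = -58.18 kN.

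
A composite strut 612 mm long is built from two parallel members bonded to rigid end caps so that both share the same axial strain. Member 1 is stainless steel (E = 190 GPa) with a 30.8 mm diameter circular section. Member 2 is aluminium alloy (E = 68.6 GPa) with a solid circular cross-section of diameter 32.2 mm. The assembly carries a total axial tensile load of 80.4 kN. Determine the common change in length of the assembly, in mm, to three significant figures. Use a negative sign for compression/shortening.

0.249 mm

A_1 = 745.1 mm².
A_2 = 814.3 mm².
Equal strain + equilibrium ⇒ each member carries load in proportion to AE: A₁E₁ = 141600000 N, A₂E₂ = 55860000 N, ΣAE = 197400000 N.
δ = PL/ΣAE = 80400·612/197400000 = 0.2492 mm.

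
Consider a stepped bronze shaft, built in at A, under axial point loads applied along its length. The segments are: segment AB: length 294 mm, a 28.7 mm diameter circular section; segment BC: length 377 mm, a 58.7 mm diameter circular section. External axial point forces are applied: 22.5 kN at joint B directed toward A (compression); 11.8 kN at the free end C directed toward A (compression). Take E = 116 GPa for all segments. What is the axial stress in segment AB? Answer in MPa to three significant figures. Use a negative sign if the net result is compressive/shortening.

Internal axial forces (sectioning from the free end, tension +): N_BC = -11.8 kN, N_AB = -34.3 kN.
A_AB = 646.9 mm².
σ_AB = N_AB/A_AB = -34300/646.9 = -53.02 MPa.

-53.0 MPa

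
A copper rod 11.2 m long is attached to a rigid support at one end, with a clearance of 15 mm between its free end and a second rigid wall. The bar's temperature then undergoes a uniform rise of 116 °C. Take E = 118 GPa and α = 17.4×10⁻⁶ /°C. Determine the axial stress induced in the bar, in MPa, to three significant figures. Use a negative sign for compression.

-80.1 MPa

Free thermal expansion αLΔT = 17.4e-6 · 11200 · 116 = 22.61 mm.
The walls engage after the gap closes; constrained expansion = 22.61 − 15 = 7.606 mm.
The walls impose strain ε = −(7.606)/11200 = -6.7911e-04; σ = Eε = 118000 · -6.7911e-04 = -80.14 MPa.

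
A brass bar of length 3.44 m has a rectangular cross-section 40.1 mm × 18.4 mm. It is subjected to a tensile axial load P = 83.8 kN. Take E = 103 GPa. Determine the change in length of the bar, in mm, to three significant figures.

A = 737.8 mm².
δ_mech = NL/(AE) = 83800·3440/(737.8·103000) = 3.793 mm.

3.79 mm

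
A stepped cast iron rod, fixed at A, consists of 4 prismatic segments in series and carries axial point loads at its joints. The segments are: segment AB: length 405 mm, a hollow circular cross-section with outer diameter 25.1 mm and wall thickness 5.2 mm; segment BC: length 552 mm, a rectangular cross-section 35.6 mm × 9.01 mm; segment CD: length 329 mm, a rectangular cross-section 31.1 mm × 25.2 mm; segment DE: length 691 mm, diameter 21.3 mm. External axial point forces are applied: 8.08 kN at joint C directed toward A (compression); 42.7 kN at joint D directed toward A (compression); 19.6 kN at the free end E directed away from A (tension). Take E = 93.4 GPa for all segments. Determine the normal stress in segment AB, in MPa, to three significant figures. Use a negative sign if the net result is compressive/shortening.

Internal axial forces (sectioning from the free end, tension +): N_DE = 19.6 kN, N_CD = -23.1 kN, N_BC = -31.18 kN, N_AB = -31.18 kN.
A_AB = 325.1 mm².
σ_AB = N_AB/A_AB = -31180/325.1 = -95.91 MPa.

-95.9 MPa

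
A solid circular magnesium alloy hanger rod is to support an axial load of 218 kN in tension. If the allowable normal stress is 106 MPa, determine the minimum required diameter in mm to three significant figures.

51.2 mm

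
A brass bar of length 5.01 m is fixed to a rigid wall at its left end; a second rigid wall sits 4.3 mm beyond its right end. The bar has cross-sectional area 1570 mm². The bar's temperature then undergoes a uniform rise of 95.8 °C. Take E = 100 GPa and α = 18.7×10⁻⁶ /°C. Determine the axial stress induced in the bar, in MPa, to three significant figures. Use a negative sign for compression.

-93.3 MPa

Free thermal expansion αLΔT = 18.7e-6 · 5010 · 95.8 = 8.975 mm.
The walls engage after the gap closes; constrained expansion = 8.975 − 4.3 = 4.675 mm.
The walls impose strain ε = −(4.675)/5010 = -9.3318e-04; σ = Eε = 100000 · -9.3318e-04 = -93.32 MPa.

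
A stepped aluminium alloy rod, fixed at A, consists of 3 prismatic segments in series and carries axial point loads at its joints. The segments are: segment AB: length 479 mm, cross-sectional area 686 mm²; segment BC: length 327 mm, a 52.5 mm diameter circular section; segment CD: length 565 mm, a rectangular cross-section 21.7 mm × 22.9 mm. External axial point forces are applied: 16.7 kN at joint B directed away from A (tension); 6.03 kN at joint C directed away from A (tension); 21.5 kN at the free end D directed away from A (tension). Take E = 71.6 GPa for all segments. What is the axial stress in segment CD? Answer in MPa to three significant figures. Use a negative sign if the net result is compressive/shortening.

43.3 MPa

Internal axial forces (sectioning from the free end, tension +): N_CD = 21.5 kN, N_BC = 27.53 kN, N_AB = 44.23 kN.
A_CD = 496.9 mm².
σ_CD = N_CD/A_CD = 21500/496.9 = 43.27 MPa.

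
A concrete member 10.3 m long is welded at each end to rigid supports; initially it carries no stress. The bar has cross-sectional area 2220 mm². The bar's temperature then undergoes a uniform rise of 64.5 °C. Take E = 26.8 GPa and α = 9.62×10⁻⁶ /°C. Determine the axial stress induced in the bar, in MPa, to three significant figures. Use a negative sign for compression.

Free thermal expansion αLΔT = 9.62e-6 · 10300 · 64.5 = 6.391 mm.
The walls impose strain ε = −(6.391)/10300 = -6.2049e-04; σ = Eε = 26800 · -6.2049e-04 = -16.63 MPa.

-16.6 MPa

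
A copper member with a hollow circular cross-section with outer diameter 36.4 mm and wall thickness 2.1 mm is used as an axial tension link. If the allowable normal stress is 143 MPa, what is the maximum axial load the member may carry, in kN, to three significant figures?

A = 226.3 mm².
P_max = σ_allow · A = 143 · 226.3 = 32360 N = 32.36 kN.

32.4 kN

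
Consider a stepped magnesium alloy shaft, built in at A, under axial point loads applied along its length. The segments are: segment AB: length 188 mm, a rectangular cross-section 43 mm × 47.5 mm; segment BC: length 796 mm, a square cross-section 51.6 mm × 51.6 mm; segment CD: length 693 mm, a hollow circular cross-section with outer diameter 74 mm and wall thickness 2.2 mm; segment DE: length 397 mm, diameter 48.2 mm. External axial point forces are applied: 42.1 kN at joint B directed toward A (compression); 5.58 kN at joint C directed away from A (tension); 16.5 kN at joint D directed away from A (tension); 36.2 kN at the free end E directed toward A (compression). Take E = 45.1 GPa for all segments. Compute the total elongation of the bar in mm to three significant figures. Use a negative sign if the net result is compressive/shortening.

-0.993 mm

Internal axial forces (sectioning from the free end, tension +): N_DE = -36.2 kN, N_CD = -19.7 kN, N_BC = -14.12 kN, N_AB = -56.22 kN.
A_AB = 2042 mm².
A_BC = 2663 mm².
A_CD = 496.2 mm².
A_DE = 1825 mm².
δ_AB = -56220·188/(2042·45100) = -0.1147 mm
δ_BC = -14120·796/(2663·45100) = -0.0936 mm
δ_CD = -19700·693/(496.2·45100) = -0.61 mm
δ_DE = -36200·397/(1825·45100) = -0.1746 mm
δ = Σδ_i = -0.993 mm.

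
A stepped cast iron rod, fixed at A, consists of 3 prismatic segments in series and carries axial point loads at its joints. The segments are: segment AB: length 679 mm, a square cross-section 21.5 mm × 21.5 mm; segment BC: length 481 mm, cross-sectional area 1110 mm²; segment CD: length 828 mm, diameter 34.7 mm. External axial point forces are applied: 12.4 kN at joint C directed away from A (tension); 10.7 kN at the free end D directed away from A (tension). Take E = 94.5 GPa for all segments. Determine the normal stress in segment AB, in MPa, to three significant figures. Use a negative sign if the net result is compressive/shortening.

50.0 MPa

Internal axial forces (sectioning from the free end, tension +): N_CD = 10.7 kN, N_BC = 23.1 kN, N_AB = 23.1 kN.
A_AB = 462.2 mm².
σ_AB = N_AB/A_AB = 23100/462.2 = 49.97 MPa.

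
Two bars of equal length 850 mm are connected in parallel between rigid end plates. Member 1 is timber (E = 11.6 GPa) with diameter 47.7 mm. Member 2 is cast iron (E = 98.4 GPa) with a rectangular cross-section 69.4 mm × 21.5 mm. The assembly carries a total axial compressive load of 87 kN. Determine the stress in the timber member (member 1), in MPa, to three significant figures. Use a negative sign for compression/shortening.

A_1 = 1787 mm².
A_2 = 1492 mm².
Equal strain + equilibrium ⇒ each member carries load in proportion to AE: A₁E₁ = 20730000 N, A₂E₂ = 146800000 N, ΣAE = 167600000 N.
σ₁ = P·E₁/ΣAE = -87000·11600/167600000 = -6.023 MPa.

-6.02 MPa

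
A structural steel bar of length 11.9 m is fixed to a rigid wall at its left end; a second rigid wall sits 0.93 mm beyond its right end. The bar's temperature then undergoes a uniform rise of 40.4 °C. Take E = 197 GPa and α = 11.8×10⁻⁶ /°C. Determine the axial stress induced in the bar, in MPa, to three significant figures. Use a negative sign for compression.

Free thermal expansion αLΔT = 11.8e-6 · 11900 · 40.4 = 5.673 mm.
The walls engage after the gap closes; constrained expansion = 5.673 − 0.93 = 4.743 mm.
The walls impose strain ε = −(4.743)/11900 = -3.9857e-04; σ = Eε = 197000 · -3.9857e-04 = -78.52 MPa.

-78.5 MPa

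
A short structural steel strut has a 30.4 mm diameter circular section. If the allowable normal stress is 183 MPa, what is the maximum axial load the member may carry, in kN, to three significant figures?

133 kN

A = 725.8 mm².
P_max = σ_allow · A = 183 · 725.8 = 132800 N = 132.8 kN.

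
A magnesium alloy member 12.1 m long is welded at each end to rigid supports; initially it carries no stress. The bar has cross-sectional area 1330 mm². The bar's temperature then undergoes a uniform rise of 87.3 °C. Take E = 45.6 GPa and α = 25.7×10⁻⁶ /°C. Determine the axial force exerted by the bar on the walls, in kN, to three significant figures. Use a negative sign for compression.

Free thermal expansion αLΔT = 25.7e-6 · 12100 · 87.3 = 27.15 mm.
The walls impose strain ε = −(27.15)/12100 = -2.2436e-03; σ = Eε = 45600 · -2.2436e-03 = -102.3 MPa.
Wall reaction R = σ·A = -102.3·1330 = -136100 N = -136.1 kN.

-136 kN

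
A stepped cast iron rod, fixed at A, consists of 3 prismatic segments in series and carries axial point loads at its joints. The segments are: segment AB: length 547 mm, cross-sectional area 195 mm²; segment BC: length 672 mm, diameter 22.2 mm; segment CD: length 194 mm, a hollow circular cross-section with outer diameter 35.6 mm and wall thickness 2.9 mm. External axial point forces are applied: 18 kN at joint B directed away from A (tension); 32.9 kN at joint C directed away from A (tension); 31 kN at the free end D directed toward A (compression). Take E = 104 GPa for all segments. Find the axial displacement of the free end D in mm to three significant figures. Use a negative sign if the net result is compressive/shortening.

Internal axial forces (sectioning from the free end, tension +): N_CD = -31 kN, N_BC = 1.9 kN, N_AB = 19.9 kN.
A_BC = 387.1 mm².
A_CD = 297.9 mm².
δ_AB = 19900·547/(195·104000) = 0.5368 mm
δ_BC = 1900·672/(387.1·104000) = 0.03172 mm
δ_CD = -31000·194/(297.9·104000) = -0.1941 mm
δ = Σδ_i = 0.3744 mm.

0.374 mm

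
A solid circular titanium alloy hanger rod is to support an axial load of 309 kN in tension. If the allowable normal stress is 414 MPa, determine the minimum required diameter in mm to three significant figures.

Required area A ≥ P/σ_allow = 309000/414 = 746.4 mm².
For a solid circular section, d ≥ √(4A/π) = 30.83 mm.

30.8 mm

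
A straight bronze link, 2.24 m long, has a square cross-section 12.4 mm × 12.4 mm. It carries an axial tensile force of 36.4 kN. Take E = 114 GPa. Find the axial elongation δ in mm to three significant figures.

4.65 mm

A = 153.8 mm².
δ_mech = NL/(AE) = 36400·2240/(153.8·114000) = 4.652 mm.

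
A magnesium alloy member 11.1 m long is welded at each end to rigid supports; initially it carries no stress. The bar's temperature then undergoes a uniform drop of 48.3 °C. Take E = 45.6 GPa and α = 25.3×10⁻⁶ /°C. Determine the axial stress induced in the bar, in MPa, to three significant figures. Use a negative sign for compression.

Free thermal expansion αLΔT = 25.3e-6 · 11100 · -48.3 = -13.56 mm.
The walls impose strain ε = −(-13.56)/11100 = 1.2220e-03; σ = Eε = 45600 · 1.2220e-03 = 55.72 MPa.

55.7 MPa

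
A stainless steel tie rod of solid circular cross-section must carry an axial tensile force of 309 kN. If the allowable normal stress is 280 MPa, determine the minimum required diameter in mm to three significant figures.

Required area A ≥ P/σ_allow = 309000/280 = 1104 mm².
For a solid circular section, d ≥ √(4A/π) = 37.48 mm.

37.5 mm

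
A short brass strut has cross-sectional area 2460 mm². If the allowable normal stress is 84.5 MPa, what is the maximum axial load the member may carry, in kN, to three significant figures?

P_max = σ_allow · A = 84.5 · 2460 = 207900 N = 207.9 kN.

208 kN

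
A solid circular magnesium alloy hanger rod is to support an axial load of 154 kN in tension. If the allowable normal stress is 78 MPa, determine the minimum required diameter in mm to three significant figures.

50.1 mm

Required area A ≥ P/σ_allow = 154000/78 = 1974 mm².
For a solid circular section, d ≥ √(4A/π) = 50.14 mm.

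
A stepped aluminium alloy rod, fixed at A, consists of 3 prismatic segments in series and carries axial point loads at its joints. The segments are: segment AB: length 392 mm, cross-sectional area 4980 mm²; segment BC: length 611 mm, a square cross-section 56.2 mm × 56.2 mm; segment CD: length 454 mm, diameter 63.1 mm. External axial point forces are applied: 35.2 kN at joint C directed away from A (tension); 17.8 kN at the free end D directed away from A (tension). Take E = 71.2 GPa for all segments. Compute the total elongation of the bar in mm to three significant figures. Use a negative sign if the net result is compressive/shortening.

Internal axial forces (sectioning from the free end, tension +): N_CD = 17.8 kN, N_BC = 53 kN, N_AB = 53 kN.
A_BC = 3158 mm².
A_CD = 3127 mm².
δ_AB = 53000·392/(4980·71200) = 0.05859 mm
δ_BC = 53000·611/(3158·71200) = 0.144 mm
δ_CD = 17800·454/(3127·71200) = 0.0363 mm
δ = Σδ_i = 0.2389 mm.

0.239 mm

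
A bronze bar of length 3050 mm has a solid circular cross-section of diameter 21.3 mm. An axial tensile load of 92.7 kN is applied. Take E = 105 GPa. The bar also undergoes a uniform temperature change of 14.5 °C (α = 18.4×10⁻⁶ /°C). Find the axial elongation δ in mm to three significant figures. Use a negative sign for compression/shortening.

A = 356.3 mm².
δ_mech = NL/(AE) = 92700·3050/(356.3·105000) = 7.557 mm.
δ_thermal = αLΔT = 18.4e-6·3050·14.5 = 0.8137 mm.
δ = δ_mech + δ_thermal = 8.371 mm.

8.37 mm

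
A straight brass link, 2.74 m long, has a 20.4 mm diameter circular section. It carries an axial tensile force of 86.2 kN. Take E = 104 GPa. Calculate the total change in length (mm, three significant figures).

6.95 mm

A = 326.9 mm².
δ_mech = NL/(AE) = 86200·2740/(326.9·104000) = 6.948 mm.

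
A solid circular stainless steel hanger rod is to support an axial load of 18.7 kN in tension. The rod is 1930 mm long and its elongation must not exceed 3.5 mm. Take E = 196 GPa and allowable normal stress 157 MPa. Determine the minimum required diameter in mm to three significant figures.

Required area A ≥ P/σ_allow = 18700/157 = 119.1 mm².
For a solid circular section, d ≥ √(4A/π) = 12.31 mm.
Elongation limit: A ≥ PL/(Eδ_allow) = 18700·1930/(196000·3.5) = 52.61 mm² ⇒ d ≥ 8.185 mm.
The stress limit governs.

12.3 mm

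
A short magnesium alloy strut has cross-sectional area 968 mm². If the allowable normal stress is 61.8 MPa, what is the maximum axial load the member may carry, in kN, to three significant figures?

59.8 kN

P_max = σ_allow · A = 61.8 · 968 = 59820 N = 59.82 kN.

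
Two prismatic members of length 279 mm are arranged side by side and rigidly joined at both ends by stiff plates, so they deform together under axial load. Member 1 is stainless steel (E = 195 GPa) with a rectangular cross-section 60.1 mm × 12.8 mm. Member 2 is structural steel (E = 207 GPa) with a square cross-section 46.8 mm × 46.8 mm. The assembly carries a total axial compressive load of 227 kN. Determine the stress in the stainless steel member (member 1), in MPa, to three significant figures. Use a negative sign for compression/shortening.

A_1 = 769.3 mm².
A_2 = 2190 mm².
Equal strain + equilibrium ⇒ each member carries load in proportion to AE: A₁E₁ = 150000000 N, A₂E₂ = 453400000 N, ΣAE = 603400000 N.
σ₁ = P·E₁/ΣAE = -227000·195000/603400000 = -73.36 MPa.

-73.4 MPa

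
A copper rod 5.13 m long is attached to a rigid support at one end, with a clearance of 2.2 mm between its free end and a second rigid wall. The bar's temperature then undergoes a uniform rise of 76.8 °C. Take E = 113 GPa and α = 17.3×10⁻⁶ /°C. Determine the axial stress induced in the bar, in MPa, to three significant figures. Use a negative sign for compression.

Free thermal expansion αLΔT = 17.3e-6 · 5130 · 76.8 = 6.816 mm.
The walls engage after the gap closes; constrained expansion = 6.816 − 2.2 = 4.616 mm.
The walls impose strain ε = −(4.616)/5130 = -8.9979e-04; σ = Eε = 113000 · -8.9979e-04 = -101.7 MPa.

-102 MPa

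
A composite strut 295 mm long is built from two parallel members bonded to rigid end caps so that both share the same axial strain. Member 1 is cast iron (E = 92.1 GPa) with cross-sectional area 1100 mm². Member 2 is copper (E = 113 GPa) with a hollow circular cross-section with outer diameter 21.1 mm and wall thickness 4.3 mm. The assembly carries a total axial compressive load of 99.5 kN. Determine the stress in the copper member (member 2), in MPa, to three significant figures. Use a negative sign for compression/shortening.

A_2 = 226.9 mm².
Equal strain + equilibrium ⇒ each member carries load in proportion to AE: A₁E₁ = 101300000 N, A₂E₂ = 25650000 N, ΣAE = 127000000 N.
σ₂ = P·E₂/ΣAE = -99500·113000/127000000 = -88.56 MPa.

-88.6 MPa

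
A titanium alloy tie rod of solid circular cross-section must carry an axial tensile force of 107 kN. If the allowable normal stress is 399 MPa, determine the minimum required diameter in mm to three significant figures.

18.5 mm

Required area A ≥ P/σ_allow = 107000/399 = 268.2 mm².
For a solid circular section, d ≥ √(4A/π) = 18.48 mm.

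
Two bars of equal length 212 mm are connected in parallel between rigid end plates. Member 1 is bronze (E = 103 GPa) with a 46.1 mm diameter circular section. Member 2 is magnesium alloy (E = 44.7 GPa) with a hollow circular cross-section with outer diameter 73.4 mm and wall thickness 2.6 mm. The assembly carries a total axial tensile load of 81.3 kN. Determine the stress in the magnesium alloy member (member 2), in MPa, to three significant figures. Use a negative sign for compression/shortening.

A_1 = 1669 mm².
A_2 = 578.3 mm².
Equal strain + equilibrium ⇒ each member carries load in proportion to AE: A₁E₁ = 171900000 N, A₂E₂ = 25850000 N, ΣAE = 197800000 N.
σ₂ = P·E₂/ΣAE = 81300·44700/197800000 = 18.38 MPa.

18.4 MPa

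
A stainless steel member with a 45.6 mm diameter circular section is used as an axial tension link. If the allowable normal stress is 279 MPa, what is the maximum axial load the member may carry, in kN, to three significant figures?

456 kN

A = 1633 mm².
P_max = σ_allow · A = 279 · 1633 = 455600 N = 455.6 kN.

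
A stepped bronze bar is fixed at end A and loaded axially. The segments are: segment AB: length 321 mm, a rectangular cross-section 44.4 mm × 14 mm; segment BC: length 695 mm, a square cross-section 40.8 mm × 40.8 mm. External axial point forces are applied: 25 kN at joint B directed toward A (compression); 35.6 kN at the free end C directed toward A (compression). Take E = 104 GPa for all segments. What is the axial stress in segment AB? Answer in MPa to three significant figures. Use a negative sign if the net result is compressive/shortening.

-97.5 MPa

Internal axial forces (sectioning from the free end, tension +): N_BC = -35.6 kN, N_AB = -60.6 kN.
A_AB = 621.6 mm².
σ_AB = N_AB/A_AB = -60600/621.6 = -97.49 MPa.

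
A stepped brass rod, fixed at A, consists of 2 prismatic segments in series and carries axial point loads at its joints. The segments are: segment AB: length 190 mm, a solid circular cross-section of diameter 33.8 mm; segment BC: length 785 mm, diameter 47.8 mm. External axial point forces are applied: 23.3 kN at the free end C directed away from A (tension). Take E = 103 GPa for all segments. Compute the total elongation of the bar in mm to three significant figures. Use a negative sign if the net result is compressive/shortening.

0.147 mm

Internal axial forces (sectioning from the free end, tension +): N_BC = 23.3 kN, N_AB = 23.3 kN.
A_AB = 897.3 mm².
A_BC = 1795 mm².
δ_AB = 23300·190/(897.3·103000) = 0.0479 mm
δ_BC = 23300·785/(1795·103000) = 0.09896 mm
δ = Σδ_i = 0.1469 mm.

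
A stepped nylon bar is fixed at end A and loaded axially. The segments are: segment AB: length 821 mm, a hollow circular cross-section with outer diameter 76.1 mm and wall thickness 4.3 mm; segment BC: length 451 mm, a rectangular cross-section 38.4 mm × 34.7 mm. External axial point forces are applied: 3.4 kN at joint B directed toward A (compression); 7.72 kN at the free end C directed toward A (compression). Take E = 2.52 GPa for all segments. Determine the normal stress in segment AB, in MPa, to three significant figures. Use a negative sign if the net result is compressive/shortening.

-11.5 MPa

Internal axial forces (sectioning from the free end, tension +): N_BC = -7.72 kN, N_AB = -11.12 kN.
A_AB = 969.9 mm².
σ_AB = N_AB/A_AB = -11120/969.9 = -11.46 MPa.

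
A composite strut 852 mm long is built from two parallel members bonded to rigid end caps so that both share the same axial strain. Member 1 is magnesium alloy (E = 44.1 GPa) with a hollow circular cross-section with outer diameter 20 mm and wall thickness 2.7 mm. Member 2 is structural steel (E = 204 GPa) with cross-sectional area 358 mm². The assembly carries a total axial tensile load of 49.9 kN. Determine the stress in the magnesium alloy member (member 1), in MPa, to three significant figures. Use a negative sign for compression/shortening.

27.7 MPa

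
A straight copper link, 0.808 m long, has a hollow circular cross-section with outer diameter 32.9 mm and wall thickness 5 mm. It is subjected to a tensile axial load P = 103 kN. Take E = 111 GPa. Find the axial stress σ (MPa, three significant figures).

235 MPa

A = 438.3 mm².
σ = N/A = 103000/438.3 = 235 MPa.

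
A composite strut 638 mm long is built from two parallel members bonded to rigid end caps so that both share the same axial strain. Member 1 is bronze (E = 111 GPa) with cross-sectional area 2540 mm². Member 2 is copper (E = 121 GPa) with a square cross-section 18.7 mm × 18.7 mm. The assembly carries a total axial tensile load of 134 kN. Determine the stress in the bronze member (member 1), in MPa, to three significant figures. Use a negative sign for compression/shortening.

A_2 = 349.7 mm².
Equal strain + equilibrium ⇒ each member carries load in proportion to AE: A₁E₁ = 281900000 N, A₂E₂ = 42310000 N, ΣAE = 324300000 N.
σ₁ = P·E₁/ΣAE = 134000·111000/324300000 = 45.87 MPa.

45.9 MPa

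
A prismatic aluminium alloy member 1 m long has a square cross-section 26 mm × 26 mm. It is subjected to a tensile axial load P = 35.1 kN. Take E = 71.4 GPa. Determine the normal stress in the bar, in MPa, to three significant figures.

A = 676 mm².
σ = N/A = 35100/676 = 51.92 MPa.

51.9 MPa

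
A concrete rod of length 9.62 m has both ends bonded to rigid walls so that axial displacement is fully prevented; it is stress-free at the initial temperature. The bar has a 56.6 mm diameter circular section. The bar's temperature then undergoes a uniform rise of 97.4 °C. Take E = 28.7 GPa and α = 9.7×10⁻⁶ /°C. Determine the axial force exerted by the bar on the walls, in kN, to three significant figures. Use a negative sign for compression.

-68.2 kN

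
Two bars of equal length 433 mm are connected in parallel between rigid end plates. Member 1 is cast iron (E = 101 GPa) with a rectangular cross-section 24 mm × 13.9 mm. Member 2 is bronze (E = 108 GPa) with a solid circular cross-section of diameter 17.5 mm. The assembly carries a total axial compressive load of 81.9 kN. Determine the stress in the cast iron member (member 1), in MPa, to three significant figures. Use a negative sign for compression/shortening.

A_1 = 333.6 mm².
A_2 = 240.5 mm².
Equal strain + equilibrium ⇒ each member carries load in proportion to AE: A₁E₁ = 33690000 N, A₂E₂ = 25980000 N, ΣAE = 59670000 N.
σ₁ = P·E₁/ΣAE = -81900·101000/59670000 = -138.6 MPa.

-139 MPa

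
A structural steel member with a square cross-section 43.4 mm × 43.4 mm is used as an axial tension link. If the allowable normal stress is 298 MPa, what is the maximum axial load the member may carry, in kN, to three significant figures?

A = 1884 mm².
P_max = σ_allow · A = 298 · 1884 = 561300 N = 561.3 kN.

561 kN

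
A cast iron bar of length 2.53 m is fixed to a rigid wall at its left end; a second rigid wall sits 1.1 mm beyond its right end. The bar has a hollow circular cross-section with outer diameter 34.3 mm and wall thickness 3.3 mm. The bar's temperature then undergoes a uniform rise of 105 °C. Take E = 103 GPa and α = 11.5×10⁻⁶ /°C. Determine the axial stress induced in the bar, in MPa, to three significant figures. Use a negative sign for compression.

-79.6 MPa

Free thermal expansion αLΔT = 11.5e-6 · 2530 · 105 = 3.055 mm.
The walls engage after the gap closes; constrained expansion = 3.055 − 1.1 = 1.955 mm.
The walls impose strain ε = −(1.955)/2530 = -7.7272e-04; σ = Eε = 103000 · -7.7272e-04 = -79.59 MPa.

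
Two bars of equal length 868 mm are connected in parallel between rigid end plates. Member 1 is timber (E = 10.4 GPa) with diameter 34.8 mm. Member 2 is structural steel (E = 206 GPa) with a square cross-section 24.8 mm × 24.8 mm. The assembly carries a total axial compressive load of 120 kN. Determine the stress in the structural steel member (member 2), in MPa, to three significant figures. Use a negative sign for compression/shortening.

-181 MPa

A_1 = 951.1 mm².
A_2 = 615 mm².
Equal strain + equilibrium ⇒ each member carries load in proportion to AE: A₁E₁ = 9892000 N, A₂E₂ = 126700000 N, ΣAE = 136600000 N.
σ₂ = P·E₂/ΣAE = -120000·206000/136600000 = -181 MPa.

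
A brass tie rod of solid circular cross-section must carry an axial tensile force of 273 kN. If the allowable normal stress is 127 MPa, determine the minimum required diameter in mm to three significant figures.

Required area A ≥ P/σ_allow = 273000/127 = 2150 mm².
For a solid circular section, d ≥ √(4A/π) = 52.32 mm.

52.3 mm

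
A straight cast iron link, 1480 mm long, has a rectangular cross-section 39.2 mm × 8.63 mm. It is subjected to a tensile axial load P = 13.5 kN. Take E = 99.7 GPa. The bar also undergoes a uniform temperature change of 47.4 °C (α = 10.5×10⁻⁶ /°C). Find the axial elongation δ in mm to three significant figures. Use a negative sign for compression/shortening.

A = 338.3 mm².
δ_mech = NL/(AE) = 13500·1480/(338.3·99700) = 0.5924 mm.
δ_thermal = αLΔT = 10.5e-6·1480·47.4 = 0.7366 mm.
δ = δ_mech + δ_thermal = 1.329 mm.

1.33 mm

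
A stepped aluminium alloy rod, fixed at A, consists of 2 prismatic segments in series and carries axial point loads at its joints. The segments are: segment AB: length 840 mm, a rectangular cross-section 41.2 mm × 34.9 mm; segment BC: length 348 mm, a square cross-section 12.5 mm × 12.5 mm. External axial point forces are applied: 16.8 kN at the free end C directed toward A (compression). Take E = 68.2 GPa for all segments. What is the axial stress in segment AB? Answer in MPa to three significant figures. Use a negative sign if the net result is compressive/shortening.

Internal axial forces (sectioning from the free end, tension +): N_BC = -16.8 kN, N_AB = -16.8 kN.
A_AB = 1438 mm².
σ_AB = N_AB/A_AB = -16800/1438 = -11.68 MPa.

-11.7 MPa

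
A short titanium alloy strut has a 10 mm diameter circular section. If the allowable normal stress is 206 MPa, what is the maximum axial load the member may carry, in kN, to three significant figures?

A = 78.54 mm².
P_max = σ_allow · A = 206 · 78.54 = 16180 N = 16.18 kN.

16.2 kN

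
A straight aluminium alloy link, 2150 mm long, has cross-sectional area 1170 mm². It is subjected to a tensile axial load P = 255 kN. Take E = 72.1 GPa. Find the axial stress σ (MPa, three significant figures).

218 MPa

σ = N/A = 255000/1170 = 217.9 MPa.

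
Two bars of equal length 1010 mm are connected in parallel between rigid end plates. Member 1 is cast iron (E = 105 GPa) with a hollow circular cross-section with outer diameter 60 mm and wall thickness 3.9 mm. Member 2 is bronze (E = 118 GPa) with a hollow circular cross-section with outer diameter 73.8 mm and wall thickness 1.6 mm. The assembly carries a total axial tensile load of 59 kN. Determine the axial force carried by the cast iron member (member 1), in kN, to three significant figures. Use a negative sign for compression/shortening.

A_1 = 687.3 mm².
A_2 = 362.9 mm².
Equal strain + equilibrium ⇒ each member carries load in proportion to AE: A₁E₁ = 72170000 N, A₂E₂ = 42820000 N, ΣAE = 115000000 N.
F₁ = P·A₁E₁/ΣAE = 59000·72170000/115000000 = 37030 N.

37.0 kN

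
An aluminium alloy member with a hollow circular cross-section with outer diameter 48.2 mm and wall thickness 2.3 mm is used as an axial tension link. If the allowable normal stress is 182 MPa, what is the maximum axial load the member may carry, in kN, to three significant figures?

60.4 kN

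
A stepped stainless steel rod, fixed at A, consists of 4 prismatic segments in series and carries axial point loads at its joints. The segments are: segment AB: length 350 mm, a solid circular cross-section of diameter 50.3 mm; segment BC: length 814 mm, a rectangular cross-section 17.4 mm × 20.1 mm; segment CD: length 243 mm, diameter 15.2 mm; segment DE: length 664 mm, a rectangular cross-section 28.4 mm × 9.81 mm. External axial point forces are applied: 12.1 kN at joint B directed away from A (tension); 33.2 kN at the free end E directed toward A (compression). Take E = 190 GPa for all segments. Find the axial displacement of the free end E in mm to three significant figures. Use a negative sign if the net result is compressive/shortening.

Internal axial forces (sectioning from the free end, tension +): N_DE = -33.2 kN, N_CD = -33.2 kN, N_BC = -33.2 kN, N_AB = -21.1 kN.
A_AB = 1987 mm².
A_BC = 349.7 mm².
A_CD = 181.5 mm².
A_DE = 278.6 mm².
δ_AB = -21100·350/(1987·190000) = -0.01956 mm
δ_BC = -33200·814/(349.7·190000) = -0.4067 mm
δ_CD = -33200·243/(181.5·190000) = -0.234 mm
δ_DE = -33200·664/(278.6·190000) = -0.4165 mm
δ = Σδ_i = -1.077 mm.

-1.08 mm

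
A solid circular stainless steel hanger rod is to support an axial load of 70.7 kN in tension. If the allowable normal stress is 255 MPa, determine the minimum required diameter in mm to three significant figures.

18.8 mm

Required area A ≥ P/σ_allow = 70700/255 = 277.3 mm².
For a solid circular section, d ≥ √(4A/π) = 18.79 mm.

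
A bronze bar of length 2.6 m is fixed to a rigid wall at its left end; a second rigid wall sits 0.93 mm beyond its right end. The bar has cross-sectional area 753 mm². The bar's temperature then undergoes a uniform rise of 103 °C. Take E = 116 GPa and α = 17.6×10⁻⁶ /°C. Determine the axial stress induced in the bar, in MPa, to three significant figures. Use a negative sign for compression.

-169 MPa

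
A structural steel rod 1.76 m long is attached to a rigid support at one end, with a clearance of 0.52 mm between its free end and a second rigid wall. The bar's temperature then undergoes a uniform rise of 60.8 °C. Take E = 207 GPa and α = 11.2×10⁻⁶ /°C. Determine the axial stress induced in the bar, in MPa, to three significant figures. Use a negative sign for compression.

Free thermal expansion αLΔT = 11.2e-6 · 1760 · 60.8 = 1.198 mm.
The walls engage after the gap closes; constrained expansion = 1.198 − 0.52 = 0.6785 mm.
The walls impose strain ε = −(0.6785)/1760 = -3.8551e-04; σ = Eε = 207000 · -3.8551e-04 = -79.8 MPa.

-79.8 MPa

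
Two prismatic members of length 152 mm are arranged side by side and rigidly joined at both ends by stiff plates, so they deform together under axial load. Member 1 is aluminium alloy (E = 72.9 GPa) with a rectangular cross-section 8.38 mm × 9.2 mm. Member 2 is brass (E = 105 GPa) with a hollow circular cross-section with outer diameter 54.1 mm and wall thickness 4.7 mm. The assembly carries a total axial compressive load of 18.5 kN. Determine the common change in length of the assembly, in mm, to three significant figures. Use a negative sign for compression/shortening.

-0.0342 mm

A_1 = 77.1 mm².
A_2 = 729.4 mm².
Equal strain + equilibrium ⇒ each member carries load in proportion to AE: A₁E₁ = 5620000 N, A₂E₂ = 76590000 N, ΣAE = 82210000 N.
δ = PL/ΣAE = -18500·152/82210000 = -0.03421 mm.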